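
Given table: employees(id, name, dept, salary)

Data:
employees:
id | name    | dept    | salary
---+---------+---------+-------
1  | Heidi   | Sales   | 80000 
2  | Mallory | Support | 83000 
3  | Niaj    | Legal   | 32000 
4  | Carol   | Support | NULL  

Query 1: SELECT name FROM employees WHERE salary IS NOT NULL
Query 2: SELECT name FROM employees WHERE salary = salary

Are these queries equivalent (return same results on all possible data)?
Yes, equivalent

Both queries return: [('Heidi',), ('Mallory',), ('Niaj',)]

Reason: IS NOT NULL vs self-equality (both exclude NULLs)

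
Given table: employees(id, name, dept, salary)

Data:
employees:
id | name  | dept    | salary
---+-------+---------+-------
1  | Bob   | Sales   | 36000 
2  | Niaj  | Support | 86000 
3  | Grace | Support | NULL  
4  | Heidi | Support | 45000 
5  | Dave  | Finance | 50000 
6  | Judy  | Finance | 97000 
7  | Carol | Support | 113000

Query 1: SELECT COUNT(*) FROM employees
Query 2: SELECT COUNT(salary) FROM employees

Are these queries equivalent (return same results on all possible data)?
No, not equivalent

Query 1 returns: [(7,)]
Query 2 returns: [(6,)]

Reason: COUNT(*) includes NULLs, COUNT(column) excludes them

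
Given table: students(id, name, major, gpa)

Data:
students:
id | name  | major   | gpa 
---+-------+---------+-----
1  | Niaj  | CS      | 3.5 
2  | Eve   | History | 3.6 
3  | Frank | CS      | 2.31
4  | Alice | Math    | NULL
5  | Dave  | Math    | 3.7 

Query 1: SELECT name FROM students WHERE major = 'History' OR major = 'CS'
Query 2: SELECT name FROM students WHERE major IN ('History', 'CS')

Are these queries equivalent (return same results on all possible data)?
Yes, equivalent

Both queries return: [('Eve',), ('Frank',), ('Niaj',)]

Reason: OR vs IN are equivalent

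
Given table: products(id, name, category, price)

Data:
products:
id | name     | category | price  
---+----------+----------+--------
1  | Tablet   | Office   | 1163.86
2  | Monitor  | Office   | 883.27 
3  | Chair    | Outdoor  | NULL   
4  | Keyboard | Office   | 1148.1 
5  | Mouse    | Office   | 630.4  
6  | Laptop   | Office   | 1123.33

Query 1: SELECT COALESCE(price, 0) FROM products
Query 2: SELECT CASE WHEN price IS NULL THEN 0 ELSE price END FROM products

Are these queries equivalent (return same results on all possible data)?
Yes, equivalent

Both queries return: [(0,), (630.4,), (883.27,), (1123.33,), (1148.1,), (1163.86,)]

Reason: COALESCE vs CASE for NULL handling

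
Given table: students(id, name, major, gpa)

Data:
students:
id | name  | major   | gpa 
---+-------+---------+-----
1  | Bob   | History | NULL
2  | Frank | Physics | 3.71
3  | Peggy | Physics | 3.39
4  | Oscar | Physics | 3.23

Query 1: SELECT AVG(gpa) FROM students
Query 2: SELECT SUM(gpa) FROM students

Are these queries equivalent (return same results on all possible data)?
No, not equivalent

Query 1 returns: [(3.4433333333333334,)]
Query 2 returns: [(10.33,)]

Reason: AVG vs SUM give different aggregate values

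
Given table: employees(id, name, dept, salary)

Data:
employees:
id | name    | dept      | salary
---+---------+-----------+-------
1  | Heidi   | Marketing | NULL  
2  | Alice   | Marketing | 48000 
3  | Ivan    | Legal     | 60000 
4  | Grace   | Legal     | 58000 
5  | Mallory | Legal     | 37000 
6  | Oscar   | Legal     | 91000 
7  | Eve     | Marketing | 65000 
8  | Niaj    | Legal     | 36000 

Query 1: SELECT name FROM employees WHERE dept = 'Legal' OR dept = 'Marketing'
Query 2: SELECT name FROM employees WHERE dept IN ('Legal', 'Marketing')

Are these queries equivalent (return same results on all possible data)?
Yes, equivalent

Both queries return: [('Alice',), ('Eve',), ('Grace',), ('Heidi',), ('Ivan',), ('Mallory',), ('Niaj',), ('Oscar',)]

Reason: OR vs IN are equivalent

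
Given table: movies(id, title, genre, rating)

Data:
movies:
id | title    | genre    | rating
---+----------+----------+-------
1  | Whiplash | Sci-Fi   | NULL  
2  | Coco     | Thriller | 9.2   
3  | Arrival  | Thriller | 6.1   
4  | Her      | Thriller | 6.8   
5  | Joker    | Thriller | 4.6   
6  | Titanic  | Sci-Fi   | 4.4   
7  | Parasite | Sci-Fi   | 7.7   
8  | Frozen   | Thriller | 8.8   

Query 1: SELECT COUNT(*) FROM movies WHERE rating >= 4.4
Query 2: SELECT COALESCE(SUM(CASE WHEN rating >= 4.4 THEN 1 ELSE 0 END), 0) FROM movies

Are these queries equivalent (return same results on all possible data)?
Yes, equivalent

Both queries return: [(7,)]

Reason: COUNT with WHERE vs conditional SUM (COALESCE handles empty-table NULL)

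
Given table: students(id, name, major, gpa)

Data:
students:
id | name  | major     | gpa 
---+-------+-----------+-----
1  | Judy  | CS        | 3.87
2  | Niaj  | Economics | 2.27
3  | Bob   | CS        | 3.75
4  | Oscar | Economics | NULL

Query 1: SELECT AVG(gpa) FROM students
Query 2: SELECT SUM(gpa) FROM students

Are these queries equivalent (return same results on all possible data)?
No, not equivalent

Query 1 returns: [(3.296666666666667,)]
Query 2 returns: [(9.89,)]

Reason: AVG vs SUM give different aggregate values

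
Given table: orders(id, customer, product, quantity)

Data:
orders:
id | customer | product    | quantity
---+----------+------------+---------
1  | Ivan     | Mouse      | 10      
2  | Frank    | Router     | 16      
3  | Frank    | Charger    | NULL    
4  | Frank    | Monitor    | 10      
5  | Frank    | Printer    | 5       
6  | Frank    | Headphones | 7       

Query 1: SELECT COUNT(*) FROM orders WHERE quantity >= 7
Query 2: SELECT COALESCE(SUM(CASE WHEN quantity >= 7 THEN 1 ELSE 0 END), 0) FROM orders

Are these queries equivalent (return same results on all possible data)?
Yes, equivalent

Both queries return: [(4,)]

Reason: COUNT with WHERE vs conditional SUM (COALESCE handles empty-table NULL)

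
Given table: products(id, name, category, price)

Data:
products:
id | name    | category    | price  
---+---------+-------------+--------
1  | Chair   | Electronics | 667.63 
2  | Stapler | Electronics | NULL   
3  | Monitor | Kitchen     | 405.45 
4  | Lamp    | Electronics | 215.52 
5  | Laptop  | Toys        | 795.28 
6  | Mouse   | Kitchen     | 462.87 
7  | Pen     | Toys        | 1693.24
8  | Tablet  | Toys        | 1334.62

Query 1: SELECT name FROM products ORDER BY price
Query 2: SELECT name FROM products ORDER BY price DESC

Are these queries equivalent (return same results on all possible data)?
No, not equivalent

Query 1 returns: [('Stapler',), ('Lamp',), ('Monitor',), ('Mouse',), ('Chair',), ('Laptop',), ('Tablet',), ('Pen',)]
Query 2 returns: [('Pen',), ('Tablet',), ('Laptop',), ('Chair',), ('Mouse',), ('Monitor',), ('Lamp',), ('Stapler',)]

Reason: ASC vs DESC gives opposite ordering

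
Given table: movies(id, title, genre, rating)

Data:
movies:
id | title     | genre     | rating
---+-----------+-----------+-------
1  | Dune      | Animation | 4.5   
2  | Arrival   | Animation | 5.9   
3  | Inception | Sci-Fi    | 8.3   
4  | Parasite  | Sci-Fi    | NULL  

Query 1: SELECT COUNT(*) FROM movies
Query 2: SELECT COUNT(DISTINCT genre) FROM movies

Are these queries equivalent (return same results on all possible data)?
No, not equivalent

Query 1 returns: [(4,)]
Query 2 returns: [(2,)]

Reason: COUNT(*) counts rows, COUNT(DISTINCT genre) counts unique genres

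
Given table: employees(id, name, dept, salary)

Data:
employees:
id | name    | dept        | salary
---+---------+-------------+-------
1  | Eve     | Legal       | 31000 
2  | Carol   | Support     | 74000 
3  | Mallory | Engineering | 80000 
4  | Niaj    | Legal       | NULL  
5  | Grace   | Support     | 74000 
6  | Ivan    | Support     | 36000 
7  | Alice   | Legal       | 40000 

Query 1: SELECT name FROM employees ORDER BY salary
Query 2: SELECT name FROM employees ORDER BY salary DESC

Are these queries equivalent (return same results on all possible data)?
No, not equivalent

Query 1 returns: [('Niaj',), ('Eve',), ('Ivan',), ('Alice',), ('Carol',), ('Grace',), ('Mallory',)]
Query 2 returns: [('Mallory',), ('Carol',), ('Grace',), ('Alice',), ('Ivan',), ('Eve',), ('Niaj',)]

Reason: ASC vs DESC gives opposite ordering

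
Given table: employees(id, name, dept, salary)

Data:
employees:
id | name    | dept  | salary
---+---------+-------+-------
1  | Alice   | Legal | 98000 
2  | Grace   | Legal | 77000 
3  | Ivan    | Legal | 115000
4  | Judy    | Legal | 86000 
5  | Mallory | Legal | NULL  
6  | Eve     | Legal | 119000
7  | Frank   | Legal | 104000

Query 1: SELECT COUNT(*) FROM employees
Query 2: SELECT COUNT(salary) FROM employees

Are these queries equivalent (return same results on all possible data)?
No, not equivalent

Query 1 returns: [(7,)]
Query 2 returns: [(6,)]

Reason: COUNT(*) includes NULLs, COUNT(column) excludes them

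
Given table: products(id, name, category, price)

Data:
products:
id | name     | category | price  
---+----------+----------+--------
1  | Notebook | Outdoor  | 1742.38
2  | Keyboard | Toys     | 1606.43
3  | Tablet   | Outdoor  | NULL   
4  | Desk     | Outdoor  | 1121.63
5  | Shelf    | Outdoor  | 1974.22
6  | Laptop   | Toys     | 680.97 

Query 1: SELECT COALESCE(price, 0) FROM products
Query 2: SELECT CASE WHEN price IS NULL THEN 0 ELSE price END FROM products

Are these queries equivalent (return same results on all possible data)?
Yes, equivalent

Both queries return: [(0,), (680.97,), (1121.63,), (1606.43,), (1742.38,), (1974.22,)]

Reason: COALESCE vs CASE for NULL handling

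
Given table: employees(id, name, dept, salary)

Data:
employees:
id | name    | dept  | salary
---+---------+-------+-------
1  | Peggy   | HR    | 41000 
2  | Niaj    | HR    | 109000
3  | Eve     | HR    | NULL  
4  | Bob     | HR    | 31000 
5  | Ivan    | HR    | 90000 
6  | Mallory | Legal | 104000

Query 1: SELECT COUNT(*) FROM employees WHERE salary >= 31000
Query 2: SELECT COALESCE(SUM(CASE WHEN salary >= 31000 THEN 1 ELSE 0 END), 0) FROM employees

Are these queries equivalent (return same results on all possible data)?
Yes, equivalent

Both queries return: [(5,)]

Reason: COUNT with WHERE vs conditional SUM (COALESCE handles empty-table NULL)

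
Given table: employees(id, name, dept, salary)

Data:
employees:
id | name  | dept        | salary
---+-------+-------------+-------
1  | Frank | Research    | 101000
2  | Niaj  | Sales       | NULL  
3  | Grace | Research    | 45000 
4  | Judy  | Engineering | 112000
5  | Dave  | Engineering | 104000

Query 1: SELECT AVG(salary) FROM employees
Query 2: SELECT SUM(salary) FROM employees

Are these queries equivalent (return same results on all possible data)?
No, not equivalent

Query 1 returns: [(90500.0,)]
Query 2 returns: [(362000,)]

Reason: AVG vs SUM give different aggregate values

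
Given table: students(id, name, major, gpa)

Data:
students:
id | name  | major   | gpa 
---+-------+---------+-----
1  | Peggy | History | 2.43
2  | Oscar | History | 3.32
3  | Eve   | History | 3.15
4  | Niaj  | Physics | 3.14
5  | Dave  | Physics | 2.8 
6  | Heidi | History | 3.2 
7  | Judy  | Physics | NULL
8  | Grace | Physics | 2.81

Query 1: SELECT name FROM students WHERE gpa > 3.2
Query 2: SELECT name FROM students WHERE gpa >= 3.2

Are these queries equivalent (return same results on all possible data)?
No, not equivalent

Query 1 returns: [('Oscar',)]
Query 2 returns: [('Oscar',), ('Heidi',)]

Reason: > vs >= gives different results when gpa = 3.2 exists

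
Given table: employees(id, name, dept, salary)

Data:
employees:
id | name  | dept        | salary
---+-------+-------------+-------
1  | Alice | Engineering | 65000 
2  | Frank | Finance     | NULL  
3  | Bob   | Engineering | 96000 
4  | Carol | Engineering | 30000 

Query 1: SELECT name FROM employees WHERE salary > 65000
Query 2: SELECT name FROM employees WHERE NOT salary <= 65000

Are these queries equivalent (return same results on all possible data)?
Yes, equivalent

Both queries return: [('Bob',)]

Reason: Both filter salary > 65000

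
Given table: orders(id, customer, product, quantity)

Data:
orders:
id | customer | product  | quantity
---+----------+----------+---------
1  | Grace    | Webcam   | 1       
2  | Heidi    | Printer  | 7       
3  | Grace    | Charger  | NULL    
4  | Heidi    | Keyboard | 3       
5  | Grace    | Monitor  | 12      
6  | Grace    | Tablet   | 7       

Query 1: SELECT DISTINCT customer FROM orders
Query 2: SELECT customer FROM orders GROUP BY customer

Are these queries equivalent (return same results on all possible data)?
Yes, equivalent

Both queries return: [('Grace',), ('Heidi',)]

Reason: Both get unique customers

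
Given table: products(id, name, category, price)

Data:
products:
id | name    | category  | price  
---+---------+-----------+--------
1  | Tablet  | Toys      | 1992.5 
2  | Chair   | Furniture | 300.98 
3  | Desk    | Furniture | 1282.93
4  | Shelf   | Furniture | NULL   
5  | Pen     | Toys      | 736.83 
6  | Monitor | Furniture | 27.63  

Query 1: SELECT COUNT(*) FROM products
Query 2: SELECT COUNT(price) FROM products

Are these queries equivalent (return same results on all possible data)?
No, not equivalent

Query 1 returns: [(6,)]
Query 2 returns: [(5,)]

Reason: COUNT(*) includes NULLs, COUNT(column) excludes them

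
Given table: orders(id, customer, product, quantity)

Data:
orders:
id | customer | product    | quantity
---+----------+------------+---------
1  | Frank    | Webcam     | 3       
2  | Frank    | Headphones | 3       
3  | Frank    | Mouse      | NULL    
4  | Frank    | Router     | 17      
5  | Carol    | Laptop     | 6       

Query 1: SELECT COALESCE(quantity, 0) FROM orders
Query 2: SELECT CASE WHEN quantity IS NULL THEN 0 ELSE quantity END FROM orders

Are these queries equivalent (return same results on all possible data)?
Yes, equivalent

Both queries return: [(0,), (3,), (3,), (6,), (17,)]

Reason: COALESCE vs CASE for NULL handling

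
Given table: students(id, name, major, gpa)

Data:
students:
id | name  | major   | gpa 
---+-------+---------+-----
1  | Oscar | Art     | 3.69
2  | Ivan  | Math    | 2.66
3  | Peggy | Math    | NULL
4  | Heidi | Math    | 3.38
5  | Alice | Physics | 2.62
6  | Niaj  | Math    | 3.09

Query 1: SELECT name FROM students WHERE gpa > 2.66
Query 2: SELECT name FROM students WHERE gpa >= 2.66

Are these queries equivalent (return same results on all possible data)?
No, not equivalent

Query 1 returns: [('Oscar',), ('Heidi',), ('Niaj',)]
Query 2 returns: [('Oscar',), ('Ivan',), ('Heidi',), ('Niaj',)]

Reason: > vs >= gives different results when gpa = 2.66 exists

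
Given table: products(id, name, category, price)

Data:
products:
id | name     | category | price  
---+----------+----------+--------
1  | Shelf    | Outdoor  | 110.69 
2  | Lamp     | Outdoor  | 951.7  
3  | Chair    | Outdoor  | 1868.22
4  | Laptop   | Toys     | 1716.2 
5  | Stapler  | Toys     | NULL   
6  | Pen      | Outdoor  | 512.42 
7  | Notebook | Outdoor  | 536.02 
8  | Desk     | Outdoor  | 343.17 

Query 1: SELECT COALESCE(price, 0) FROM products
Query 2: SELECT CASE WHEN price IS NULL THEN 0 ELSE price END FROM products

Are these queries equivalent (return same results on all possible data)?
Yes, equivalent

Both queries return: [(0,), (110.69,), (343.17,), (512.42,), (536.02,), (951.7,), (1716.2,), (1868.22,)]

Reason: COALESCE vs CASE for NULL handling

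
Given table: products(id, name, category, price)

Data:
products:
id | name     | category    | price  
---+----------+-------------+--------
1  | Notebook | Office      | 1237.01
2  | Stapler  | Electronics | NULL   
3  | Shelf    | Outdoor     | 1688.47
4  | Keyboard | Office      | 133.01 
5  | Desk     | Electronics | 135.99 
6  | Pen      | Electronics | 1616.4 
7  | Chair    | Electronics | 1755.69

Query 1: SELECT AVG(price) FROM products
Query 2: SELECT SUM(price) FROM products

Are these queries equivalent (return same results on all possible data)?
No, not equivalent

Query 1 returns: [(1094.4283333333333,)]
Query 2 returns: [(6566.57,)]

Reason: AVG vs SUM give different aggregate values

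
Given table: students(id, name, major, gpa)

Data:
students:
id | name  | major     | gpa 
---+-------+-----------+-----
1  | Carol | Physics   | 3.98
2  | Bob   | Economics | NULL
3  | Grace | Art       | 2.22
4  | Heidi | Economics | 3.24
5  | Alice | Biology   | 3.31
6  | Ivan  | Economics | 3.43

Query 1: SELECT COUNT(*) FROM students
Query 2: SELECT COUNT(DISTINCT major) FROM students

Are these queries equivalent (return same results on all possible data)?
No, not equivalent

Query 1 returns: [(6,)]
Query 2 returns: [(4,)]

Reason: COUNT(*) counts rows, COUNT(DISTINCT major) counts unique majors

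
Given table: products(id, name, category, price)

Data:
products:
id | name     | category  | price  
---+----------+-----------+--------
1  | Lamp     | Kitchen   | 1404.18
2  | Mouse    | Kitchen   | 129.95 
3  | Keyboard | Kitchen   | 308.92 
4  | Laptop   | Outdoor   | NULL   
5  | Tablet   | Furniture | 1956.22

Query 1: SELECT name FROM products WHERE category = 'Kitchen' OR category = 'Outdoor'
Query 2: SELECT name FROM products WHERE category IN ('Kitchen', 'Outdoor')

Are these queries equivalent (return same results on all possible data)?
Yes, equivalent

Both queries return: [('Keyboard',), ('Lamp',), ('Laptop',), ('Mouse',)]

Reason: OR vs IN are equivalent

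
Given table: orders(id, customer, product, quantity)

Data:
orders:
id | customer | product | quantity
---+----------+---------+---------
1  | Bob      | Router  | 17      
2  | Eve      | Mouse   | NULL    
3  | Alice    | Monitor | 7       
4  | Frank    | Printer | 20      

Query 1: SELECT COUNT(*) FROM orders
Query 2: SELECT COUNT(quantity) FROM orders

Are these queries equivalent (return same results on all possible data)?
No, not equivalent

Query 1 returns: [(4,)]
Query 2 returns: [(3,)]

Reason: COUNT(*) includes NULLs, COUNT(column) excludes them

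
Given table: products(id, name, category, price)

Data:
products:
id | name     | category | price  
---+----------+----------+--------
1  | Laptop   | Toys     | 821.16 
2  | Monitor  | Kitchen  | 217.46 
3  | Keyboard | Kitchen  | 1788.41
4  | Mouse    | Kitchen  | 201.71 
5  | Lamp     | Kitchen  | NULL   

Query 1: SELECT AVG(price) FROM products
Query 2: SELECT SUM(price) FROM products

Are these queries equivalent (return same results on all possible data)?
No, not equivalent

Query 1 returns: [(757.1850000000001,)]
Query 2 returns: [(3028.7400000000002,)]

Reason: AVG vs SUM give different aggregate values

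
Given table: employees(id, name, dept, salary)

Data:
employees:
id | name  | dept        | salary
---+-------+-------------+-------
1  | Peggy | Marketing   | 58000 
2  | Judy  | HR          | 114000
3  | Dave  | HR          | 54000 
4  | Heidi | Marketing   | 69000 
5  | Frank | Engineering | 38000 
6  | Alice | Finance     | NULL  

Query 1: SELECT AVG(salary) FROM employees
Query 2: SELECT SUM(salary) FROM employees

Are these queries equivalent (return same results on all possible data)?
No, not equivalent

Query 1 returns: [(66600.0,)]
Query 2 returns: [(333000,)]

Reason: AVG vs SUM give different aggregate values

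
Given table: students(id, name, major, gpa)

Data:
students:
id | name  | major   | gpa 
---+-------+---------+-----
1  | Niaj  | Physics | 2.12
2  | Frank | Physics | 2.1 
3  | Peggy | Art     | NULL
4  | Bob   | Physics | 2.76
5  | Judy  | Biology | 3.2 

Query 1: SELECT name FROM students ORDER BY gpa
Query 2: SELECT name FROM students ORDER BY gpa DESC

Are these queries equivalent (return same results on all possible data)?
No, not equivalent

Query 1 returns: [('Peggy',), ('Frank',), ('Niaj',), ('Bob',), ('Judy',)]
Query 2 returns: [('Judy',), ('Bob',), ('Niaj',), ('Frank',), ('Peggy',)]

Reason: ASC vs DESC gives opposite ordering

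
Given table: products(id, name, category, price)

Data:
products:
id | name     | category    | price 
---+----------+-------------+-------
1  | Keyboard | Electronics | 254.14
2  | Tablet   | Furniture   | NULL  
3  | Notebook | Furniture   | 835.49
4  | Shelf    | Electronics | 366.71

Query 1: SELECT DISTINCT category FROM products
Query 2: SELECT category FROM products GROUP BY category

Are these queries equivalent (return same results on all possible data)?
Yes, equivalent

Both queries return: [('Electronics',), ('Furniture',)]

Reason: Both get unique categorys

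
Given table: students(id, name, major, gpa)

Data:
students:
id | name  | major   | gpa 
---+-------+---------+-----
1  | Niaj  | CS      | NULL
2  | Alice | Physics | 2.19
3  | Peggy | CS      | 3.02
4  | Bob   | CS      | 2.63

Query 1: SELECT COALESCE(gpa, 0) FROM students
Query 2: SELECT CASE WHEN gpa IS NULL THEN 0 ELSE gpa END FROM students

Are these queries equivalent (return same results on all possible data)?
Yes, equivalent

Both queries return: [(0,), (2.19,), (2.63,), (3.02,)]

Reason: COALESCE vs CASE for NULL handling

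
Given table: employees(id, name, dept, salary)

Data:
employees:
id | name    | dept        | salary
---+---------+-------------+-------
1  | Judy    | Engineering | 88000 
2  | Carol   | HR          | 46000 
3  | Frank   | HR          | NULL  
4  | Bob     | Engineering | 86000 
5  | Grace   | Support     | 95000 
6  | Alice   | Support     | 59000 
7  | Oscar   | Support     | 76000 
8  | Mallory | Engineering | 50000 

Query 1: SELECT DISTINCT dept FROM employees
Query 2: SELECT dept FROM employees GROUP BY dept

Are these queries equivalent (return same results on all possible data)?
Yes, equivalent

Both queries return: [('Engineering',), ('HR',), ('Support',)]

Reason: Both get unique depts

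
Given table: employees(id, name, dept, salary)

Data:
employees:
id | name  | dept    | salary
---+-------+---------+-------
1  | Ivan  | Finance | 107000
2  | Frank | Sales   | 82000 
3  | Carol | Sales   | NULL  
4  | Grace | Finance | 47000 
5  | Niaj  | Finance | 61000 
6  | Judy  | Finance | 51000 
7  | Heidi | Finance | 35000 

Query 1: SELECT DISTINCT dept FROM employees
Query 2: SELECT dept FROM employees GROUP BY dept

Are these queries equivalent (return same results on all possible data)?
Yes, equivalent

Both queries return: [('Finance',), ('Sales',)]

Reason: Both get unique depts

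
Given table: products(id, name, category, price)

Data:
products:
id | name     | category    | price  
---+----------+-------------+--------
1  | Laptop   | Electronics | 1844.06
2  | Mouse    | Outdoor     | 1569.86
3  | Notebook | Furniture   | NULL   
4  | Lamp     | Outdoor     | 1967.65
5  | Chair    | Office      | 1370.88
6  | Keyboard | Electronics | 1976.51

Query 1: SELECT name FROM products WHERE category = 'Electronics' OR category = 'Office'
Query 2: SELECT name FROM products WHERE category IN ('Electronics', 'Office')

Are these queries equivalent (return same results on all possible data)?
Yes, equivalent

Both queries return: [('Chair',), ('Keyboard',), ('Laptop',)]

Reason: OR vs IN are equivalent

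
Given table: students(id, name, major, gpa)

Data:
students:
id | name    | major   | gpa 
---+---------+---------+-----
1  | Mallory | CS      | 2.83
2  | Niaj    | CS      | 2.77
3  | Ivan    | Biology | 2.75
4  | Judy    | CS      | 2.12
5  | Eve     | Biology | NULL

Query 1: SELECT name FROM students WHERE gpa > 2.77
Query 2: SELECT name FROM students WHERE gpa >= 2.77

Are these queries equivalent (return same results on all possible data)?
No, not equivalent

Query 1 returns: [('Mallory',)]
Query 2 returns: [('Mallory',), ('Niaj',)]

Reason: > vs >= gives different results when gpa = 2.77 exists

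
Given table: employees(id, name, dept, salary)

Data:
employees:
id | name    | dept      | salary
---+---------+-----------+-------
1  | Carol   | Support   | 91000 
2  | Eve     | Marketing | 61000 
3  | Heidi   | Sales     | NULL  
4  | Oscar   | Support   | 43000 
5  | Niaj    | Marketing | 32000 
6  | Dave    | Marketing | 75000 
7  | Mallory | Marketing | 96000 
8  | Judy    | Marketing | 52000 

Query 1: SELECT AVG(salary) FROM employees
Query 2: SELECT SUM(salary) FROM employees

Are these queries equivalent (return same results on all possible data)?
No, not equivalent

Query 1 returns: [(64285.71428571428,)]
Query 2 returns: [(450000,)]

Reason: AVG vs SUM give different aggregate values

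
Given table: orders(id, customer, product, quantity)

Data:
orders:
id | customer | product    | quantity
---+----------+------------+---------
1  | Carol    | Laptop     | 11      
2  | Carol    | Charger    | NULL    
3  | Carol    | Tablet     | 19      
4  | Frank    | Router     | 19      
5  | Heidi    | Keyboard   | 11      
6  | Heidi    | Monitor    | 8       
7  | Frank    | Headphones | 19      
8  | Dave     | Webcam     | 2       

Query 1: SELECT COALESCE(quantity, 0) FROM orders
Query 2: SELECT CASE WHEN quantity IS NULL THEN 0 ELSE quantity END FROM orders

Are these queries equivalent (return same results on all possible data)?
Yes, equivalent

Both queries return: [(0,), (2,), (8,), (11,), (11,), (19,), (19,), (19,)]

Reason: COALESCE vs CASE for NULL handling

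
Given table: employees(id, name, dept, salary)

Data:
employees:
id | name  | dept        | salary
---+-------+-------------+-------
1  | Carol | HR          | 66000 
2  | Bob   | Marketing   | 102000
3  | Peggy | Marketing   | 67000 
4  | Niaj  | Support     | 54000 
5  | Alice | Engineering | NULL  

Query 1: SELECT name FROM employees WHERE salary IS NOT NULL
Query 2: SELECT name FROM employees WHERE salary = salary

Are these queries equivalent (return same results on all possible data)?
Yes, equivalent

Both queries return: [('Bob',), ('Carol',), ('Niaj',), ('Peggy',)]

Reason: IS NOT NULL vs self-equality (both exclude NULLs)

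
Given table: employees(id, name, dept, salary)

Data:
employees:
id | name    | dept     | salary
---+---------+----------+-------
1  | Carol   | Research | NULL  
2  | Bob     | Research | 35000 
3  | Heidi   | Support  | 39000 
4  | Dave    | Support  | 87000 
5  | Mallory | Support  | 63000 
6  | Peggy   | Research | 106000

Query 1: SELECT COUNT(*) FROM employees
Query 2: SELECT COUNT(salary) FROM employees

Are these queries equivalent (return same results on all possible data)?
No, not equivalent

Query 1 returns: [(6,)]
Query 2 returns: [(5,)]

Reason: COUNT(*) includes NULLs, COUNT(column) excludes them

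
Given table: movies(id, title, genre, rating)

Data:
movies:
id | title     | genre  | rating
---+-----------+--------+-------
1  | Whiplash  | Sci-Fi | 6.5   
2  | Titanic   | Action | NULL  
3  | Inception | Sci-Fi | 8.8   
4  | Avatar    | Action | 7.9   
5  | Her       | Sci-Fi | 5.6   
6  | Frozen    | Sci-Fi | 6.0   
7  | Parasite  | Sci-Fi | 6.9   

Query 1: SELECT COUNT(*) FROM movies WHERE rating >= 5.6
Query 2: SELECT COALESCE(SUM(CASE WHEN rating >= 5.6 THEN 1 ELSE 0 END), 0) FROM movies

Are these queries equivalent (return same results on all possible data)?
Yes, equivalent

Both queries return: [(6,)]

Reason: COUNT with WHERE vs conditional SUM (COALESCE handles empty-table NULL)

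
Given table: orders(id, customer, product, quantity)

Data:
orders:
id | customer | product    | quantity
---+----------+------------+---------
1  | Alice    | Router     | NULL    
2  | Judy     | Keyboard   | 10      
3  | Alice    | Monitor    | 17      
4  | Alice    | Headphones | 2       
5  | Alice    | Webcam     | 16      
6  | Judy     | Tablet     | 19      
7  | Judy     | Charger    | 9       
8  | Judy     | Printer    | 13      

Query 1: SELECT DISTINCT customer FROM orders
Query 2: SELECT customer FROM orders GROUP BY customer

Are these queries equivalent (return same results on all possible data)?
Yes, equivalent

Both queries return: [('Alice',), ('Judy',)]

Reason: Both get unique customers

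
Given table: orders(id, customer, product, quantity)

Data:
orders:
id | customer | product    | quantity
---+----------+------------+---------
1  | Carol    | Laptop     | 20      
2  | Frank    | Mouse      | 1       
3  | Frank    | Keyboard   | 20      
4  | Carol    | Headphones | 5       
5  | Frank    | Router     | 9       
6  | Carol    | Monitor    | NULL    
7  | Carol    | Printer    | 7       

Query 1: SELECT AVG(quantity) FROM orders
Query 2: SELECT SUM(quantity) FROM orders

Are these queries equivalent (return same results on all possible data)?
No, not equivalent

Query 1 returns: [(10.333333333333334,)]
Query 2 returns: [(62,)]

Reason: AVG vs SUM give different aggregate values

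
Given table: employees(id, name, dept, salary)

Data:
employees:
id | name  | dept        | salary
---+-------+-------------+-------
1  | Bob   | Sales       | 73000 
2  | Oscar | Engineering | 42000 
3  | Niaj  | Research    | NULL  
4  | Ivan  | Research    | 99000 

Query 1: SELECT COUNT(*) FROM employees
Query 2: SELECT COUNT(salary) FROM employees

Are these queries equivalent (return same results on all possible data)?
No, not equivalent

Query 1 returns: [(4,)]
Query 2 returns: [(3,)]

Reason: COUNT(*) includes NULLs, COUNT(column) excludes them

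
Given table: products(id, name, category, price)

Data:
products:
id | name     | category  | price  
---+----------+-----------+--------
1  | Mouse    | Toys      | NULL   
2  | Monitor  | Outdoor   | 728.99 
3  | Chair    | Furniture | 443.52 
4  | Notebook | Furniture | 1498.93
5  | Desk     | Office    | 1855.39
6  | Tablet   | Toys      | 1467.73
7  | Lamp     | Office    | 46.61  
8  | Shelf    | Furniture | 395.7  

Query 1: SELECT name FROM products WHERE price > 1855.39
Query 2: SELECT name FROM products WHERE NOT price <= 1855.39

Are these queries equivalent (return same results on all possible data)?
Yes, equivalent

Both queries return: []

Reason: Both filter price > 1855.39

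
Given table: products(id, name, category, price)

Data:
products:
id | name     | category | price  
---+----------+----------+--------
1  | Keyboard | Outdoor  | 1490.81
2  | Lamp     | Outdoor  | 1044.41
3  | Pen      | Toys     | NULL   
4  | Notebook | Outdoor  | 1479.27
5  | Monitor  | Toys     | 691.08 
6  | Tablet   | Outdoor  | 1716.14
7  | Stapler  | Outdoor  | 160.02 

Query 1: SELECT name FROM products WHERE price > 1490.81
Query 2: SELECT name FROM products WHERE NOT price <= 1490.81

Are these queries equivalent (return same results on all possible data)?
Yes, equivalent

Both queries return: [('Tablet',)]

Reason: Both filter price > 1490.81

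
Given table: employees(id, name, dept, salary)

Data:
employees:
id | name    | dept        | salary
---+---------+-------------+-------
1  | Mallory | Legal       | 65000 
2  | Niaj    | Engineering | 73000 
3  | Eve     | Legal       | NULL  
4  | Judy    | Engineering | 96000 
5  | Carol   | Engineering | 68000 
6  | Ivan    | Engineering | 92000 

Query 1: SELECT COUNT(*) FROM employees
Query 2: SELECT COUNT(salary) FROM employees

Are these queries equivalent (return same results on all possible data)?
No, not equivalent

Query 1 returns: [(6,)]
Query 2 returns: [(5,)]

Reason: COUNT(*) includes NULLs, COUNT(column) excludes them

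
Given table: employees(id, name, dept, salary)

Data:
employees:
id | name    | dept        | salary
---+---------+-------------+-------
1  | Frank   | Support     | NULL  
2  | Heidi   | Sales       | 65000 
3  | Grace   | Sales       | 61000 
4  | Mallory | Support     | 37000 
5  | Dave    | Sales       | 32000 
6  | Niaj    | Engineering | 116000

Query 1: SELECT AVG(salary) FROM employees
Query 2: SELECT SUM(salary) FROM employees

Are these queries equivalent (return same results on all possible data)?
No, not equivalent

Query 1 returns: [(62200.0,)]
Query 2 returns: [(311000,)]

Reason: AVG vs SUM give different aggregate values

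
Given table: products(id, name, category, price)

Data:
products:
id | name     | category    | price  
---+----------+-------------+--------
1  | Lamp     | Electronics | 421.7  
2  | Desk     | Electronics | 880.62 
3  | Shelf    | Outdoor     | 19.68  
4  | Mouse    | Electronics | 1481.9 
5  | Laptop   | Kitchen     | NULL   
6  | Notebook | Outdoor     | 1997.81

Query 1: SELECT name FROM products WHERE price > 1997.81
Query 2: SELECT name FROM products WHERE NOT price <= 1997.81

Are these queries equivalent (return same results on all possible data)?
Yes, equivalent

Both queries return: []

Reason: Both filter price > 1997.81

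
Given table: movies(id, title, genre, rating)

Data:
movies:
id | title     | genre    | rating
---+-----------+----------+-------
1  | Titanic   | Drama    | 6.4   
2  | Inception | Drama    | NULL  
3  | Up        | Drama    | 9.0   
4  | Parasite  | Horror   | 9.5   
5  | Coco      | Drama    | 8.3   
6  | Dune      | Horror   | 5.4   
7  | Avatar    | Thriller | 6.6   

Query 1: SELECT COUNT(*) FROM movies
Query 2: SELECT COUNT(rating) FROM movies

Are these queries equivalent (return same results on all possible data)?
No, not equivalent

Query 1 returns: [(7,)]
Query 2 returns: [(6,)]

Reason: COUNT(*) includes NULLs, COUNT(column) excludes them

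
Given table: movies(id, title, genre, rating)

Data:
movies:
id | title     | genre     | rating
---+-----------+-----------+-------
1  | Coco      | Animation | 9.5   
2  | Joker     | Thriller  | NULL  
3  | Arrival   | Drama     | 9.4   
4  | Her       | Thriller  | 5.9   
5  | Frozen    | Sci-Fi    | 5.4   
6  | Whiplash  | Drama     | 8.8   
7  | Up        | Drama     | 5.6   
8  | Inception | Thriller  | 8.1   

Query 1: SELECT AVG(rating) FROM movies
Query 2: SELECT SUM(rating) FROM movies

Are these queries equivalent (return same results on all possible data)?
No, not equivalent

Query 1 returns: [(7.528571428571429,)]
Query 2 returns: [(52.7,)]

Reason: AVG vs SUM give different aggregate values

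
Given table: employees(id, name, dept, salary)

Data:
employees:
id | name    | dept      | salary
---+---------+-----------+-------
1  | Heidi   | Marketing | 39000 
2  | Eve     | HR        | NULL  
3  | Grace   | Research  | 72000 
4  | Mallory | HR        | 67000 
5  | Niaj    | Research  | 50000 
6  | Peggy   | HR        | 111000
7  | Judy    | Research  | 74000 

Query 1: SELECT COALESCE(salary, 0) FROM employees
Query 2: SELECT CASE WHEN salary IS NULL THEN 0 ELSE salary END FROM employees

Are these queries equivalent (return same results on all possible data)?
Yes, equivalent

Both queries return: [(0,), (39000,), (50000,), (67000,), (72000,), (74000,), (111000,)]

Reason: COALESCE vs CASE for NULL handling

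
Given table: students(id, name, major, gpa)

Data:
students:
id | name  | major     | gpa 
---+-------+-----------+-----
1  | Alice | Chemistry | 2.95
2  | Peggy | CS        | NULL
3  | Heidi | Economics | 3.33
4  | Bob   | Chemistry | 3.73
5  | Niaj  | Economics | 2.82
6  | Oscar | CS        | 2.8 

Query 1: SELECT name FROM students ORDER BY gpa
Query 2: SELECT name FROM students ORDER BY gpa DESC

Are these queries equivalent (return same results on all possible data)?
No, not equivalent

Query 1 returns: [('Peggy',), ('Oscar',), ('Niaj',), ('Alice',), ('Heidi',), ('Bob',)]
Query 2 returns: [('Bob',), ('Heidi',), ('Alice',), ('Niaj',), ('Oscar',), ('Peggy',)]

Reason: ASC vs DESC gives opposite ordering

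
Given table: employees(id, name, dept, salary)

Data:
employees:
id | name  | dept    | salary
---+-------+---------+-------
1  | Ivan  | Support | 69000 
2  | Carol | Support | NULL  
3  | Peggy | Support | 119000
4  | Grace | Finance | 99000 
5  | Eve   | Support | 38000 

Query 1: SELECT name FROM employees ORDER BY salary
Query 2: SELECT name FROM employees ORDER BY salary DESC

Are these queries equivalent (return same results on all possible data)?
No, not equivalent

Query 1 returns: [('Carol',), ('Eve',), ('Ivan',), ('Grace',), ('Peggy',)]
Query 2 returns: [('Peggy',), ('Grace',), ('Ivan',), ('Eve',), ('Carol',)]

Reason: ASC vs DESC gives opposite ordering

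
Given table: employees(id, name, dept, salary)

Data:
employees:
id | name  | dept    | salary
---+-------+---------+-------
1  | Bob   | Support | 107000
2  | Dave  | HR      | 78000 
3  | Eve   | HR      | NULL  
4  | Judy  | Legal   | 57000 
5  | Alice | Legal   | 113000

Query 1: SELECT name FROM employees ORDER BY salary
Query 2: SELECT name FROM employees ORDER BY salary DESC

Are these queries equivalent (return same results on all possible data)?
No, not equivalent

Query 1 returns: [('Eve',), ('Judy',), ('Dave',), ('Bob',), ('Alice',)]
Query 2 returns: [('Alice',), ('Bob',), ('Dave',), ('Judy',), ('Eve',)]

Reason: ASC vs DESC gives opposite ordering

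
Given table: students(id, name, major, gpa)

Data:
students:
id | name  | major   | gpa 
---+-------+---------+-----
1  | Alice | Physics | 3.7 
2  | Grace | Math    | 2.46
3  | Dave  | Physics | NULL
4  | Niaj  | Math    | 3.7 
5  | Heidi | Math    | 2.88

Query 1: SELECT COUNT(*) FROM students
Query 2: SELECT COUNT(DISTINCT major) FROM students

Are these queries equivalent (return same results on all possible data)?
No, not equivalent

Query 1 returns: [(5,)]
Query 2 returns: [(2,)]

Reason: COUNT(*) counts rows, COUNT(DISTINCT major) counts unique majors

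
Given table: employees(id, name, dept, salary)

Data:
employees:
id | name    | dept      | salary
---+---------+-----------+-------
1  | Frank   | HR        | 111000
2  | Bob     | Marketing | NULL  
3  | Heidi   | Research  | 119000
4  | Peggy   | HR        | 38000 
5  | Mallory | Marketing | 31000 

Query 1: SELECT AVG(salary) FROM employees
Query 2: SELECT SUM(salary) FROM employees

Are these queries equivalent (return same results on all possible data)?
No, not equivalent

Query 1 returns: [(74750.0,)]
Query 2 returns: [(299000,)]

Reason: AVG vs SUM give different aggregate values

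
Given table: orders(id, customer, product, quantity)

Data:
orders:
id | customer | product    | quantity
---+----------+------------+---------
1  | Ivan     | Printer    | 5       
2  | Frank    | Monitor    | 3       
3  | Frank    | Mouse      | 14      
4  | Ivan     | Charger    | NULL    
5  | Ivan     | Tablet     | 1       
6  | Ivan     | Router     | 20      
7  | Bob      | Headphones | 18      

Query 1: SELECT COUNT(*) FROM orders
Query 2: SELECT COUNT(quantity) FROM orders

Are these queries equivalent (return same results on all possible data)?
No, not equivalent

Query 1 returns: [(7,)]
Query 2 returns: [(6,)]

Reason: COUNT(*) includes NULLs, COUNT(column) excludes them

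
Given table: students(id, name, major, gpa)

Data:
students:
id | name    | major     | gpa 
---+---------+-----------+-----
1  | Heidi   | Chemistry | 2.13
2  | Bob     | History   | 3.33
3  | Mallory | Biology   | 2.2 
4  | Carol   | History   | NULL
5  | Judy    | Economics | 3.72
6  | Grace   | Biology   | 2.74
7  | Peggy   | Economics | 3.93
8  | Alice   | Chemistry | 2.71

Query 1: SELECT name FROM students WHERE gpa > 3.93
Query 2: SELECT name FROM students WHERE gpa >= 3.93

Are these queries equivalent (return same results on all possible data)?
No, not equivalent

Query 1 returns: []
Query 2 returns: [('Peggy',)]

Reason: > vs >= gives different results when gpa = 3.93 exists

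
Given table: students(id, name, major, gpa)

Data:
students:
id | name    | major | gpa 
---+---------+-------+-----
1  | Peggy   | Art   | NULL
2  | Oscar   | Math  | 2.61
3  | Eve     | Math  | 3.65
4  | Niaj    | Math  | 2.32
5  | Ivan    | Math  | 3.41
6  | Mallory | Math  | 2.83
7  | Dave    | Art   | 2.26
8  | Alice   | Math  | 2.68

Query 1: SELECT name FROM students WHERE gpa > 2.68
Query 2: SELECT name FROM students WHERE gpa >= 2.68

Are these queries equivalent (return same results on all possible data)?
No, not equivalent

Query 1 returns: [('Eve',), ('Ivan',), ('Mallory',)]
Query 2 returns: [('Eve',), ('Ivan',), ('Mallory',), ('Alice',)]

Reason: > vs >= gives different results when gpa = 2.68 exists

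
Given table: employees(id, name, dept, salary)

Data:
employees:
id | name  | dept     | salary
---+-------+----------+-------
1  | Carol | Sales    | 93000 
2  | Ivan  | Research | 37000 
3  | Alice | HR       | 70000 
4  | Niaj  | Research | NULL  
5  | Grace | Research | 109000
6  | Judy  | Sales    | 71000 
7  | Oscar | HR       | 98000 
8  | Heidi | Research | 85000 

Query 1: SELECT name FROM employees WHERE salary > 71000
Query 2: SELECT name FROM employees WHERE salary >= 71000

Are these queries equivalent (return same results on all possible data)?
No, not equivalent

Query 1 returns: [('Carol',), ('Grace',), ('Oscar',), ('Heidi',)]
Query 2 returns: [('Carol',), ('Grace',), ('Judy',), ('Oscar',), ('Heidi',)]

Reason: > vs >= gives different results when salary = 71000 exists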